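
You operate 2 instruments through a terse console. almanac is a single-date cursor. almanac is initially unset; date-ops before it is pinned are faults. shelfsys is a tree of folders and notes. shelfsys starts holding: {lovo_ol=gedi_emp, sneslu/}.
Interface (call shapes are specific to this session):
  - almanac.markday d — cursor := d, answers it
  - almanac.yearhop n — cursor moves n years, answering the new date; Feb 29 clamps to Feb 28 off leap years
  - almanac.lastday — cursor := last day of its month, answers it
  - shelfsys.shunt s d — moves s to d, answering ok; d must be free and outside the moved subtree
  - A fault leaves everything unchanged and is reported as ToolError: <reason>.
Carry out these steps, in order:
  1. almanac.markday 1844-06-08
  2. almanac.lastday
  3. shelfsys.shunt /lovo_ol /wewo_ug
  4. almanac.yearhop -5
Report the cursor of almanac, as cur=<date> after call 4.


Answer: cur=1839-06-30

Derivation:
Do: almanac.markday[d='1844-06-08']
See: 1844-06-08
Do: almanac.lastday[]
See: 1844-06-30
Do: shelfsys.shunt[s='/lovo_ol'; d='/wewo_ug']
See: ok
Do: almanac.yearhop[n='-5']
See: 1839-06-30


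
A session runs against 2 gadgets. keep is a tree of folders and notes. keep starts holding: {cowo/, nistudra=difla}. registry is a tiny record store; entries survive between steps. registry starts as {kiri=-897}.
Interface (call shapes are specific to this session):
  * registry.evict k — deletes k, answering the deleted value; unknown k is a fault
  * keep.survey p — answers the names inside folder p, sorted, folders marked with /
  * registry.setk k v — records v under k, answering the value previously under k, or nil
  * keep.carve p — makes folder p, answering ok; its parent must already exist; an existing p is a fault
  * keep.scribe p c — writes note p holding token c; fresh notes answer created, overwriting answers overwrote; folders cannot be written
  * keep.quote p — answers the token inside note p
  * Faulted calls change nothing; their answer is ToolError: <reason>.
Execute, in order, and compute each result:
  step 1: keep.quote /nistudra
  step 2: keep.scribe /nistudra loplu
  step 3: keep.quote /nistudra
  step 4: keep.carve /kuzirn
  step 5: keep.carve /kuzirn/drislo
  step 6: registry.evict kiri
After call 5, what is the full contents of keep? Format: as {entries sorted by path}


Answer: {cowo/, kuzirn/, kuzirn/drislo/, nistudra=loplu}

Derivation:
Invoking keep.quote passing p→/nistudra, and get difla.
Calling keep.scribe passing p→/nistudra, c→loplu, → overwrote.
Using keep.quote passing p→/nistudra: loplu.
I call keep.carve passing p→/kuzirn, yielding ok.
I use keep.carve passing p→/kuzirn/drislo, and observe ok.
Calling registry.evict passing k→kiri, → -897.


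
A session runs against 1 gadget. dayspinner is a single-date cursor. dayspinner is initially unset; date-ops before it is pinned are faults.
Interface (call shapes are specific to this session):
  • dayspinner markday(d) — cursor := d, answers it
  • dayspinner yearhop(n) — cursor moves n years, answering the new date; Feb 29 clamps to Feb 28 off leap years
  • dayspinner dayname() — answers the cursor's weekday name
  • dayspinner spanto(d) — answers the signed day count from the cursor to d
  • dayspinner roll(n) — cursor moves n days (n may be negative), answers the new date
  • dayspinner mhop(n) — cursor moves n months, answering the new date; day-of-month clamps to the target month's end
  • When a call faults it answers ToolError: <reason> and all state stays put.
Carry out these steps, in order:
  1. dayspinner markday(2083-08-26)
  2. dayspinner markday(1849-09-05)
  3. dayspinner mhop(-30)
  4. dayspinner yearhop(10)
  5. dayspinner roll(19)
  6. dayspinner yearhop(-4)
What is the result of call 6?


-- 1. dayspinner markday(d='2083-08-26') : 2083-08-26
-- 2. dayspinner markday(d='1849-09-05') : 1849-09-05
-- 3. dayspinner mhop(n='-30') : 1847-03-05
-- 4. dayspinner yearhop(n='10') : 1857-03-05
-- 5. dayspinner roll(n='19') : 1857-03-24
-- 6. dayspinner yearhop(n='-4') : 1853-03-24

Answer: 1853-03-24


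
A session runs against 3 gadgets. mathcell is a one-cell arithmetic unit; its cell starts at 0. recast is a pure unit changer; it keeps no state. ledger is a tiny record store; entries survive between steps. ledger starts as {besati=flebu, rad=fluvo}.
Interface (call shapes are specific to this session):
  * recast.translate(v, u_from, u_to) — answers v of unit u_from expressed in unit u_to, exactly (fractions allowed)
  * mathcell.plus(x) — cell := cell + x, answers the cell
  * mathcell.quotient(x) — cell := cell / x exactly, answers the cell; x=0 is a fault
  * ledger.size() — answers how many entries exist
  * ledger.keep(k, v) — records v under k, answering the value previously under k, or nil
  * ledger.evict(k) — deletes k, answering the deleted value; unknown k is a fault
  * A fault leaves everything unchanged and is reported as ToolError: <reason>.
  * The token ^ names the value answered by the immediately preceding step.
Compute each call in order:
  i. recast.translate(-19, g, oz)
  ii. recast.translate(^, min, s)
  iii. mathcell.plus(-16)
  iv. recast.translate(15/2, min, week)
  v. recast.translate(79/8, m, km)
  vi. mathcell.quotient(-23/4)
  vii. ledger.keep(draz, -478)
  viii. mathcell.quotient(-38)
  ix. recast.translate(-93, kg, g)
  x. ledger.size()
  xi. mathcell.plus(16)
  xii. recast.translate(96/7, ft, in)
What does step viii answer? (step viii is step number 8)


Answer: -32/437

Derivation:
I try translate with v→-19, u_from→g, u_to→oz, → -30400000/45359237.
I try translate with v→^, u_from→min, u_to→s: -1824000000/45359237.
I call plus with x→-16, yielding -16.
Using translate with v→15/2, u_from→min, u_to→week, and get 1/1344.
I run translate with v→79/8, u_from→m, u_to→km, giving 79/8000.
I use quotient with x→-23/4, and observe 64/23.
I run keep with k→draz, v→-478, giving nil.
Next I call quotient with x→-38: -32/437.
Calling translate with v→-93, u_from→kg, u_to→g, — result: -93000.
Now I run size(), → 3.
I invoke plus with x→16, giving 6960/437.
Now I run translate with v→96/7, u_from→ft, u_to→in, and get 1152/7.


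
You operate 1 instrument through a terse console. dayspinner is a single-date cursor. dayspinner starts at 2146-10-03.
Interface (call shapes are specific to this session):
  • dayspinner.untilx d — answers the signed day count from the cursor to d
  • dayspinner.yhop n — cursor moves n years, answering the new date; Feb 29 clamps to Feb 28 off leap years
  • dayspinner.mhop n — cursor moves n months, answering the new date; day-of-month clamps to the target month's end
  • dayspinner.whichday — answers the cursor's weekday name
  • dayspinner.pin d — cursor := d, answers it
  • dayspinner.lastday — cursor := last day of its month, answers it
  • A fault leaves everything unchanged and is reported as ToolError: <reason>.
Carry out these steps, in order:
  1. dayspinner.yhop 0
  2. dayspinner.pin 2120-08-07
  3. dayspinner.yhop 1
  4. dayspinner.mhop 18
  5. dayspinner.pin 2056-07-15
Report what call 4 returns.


! 1. yhop(0) == 2146-10-03
! 2. pin(2120-08-07) == 2120-08-07
! 3. yhop(1) == 2121-08-07
! 4. mhop(18) == 2123-02-07
! 5. pin(2056-07-15) == 2056-07-15

Answer: 2123-02-07


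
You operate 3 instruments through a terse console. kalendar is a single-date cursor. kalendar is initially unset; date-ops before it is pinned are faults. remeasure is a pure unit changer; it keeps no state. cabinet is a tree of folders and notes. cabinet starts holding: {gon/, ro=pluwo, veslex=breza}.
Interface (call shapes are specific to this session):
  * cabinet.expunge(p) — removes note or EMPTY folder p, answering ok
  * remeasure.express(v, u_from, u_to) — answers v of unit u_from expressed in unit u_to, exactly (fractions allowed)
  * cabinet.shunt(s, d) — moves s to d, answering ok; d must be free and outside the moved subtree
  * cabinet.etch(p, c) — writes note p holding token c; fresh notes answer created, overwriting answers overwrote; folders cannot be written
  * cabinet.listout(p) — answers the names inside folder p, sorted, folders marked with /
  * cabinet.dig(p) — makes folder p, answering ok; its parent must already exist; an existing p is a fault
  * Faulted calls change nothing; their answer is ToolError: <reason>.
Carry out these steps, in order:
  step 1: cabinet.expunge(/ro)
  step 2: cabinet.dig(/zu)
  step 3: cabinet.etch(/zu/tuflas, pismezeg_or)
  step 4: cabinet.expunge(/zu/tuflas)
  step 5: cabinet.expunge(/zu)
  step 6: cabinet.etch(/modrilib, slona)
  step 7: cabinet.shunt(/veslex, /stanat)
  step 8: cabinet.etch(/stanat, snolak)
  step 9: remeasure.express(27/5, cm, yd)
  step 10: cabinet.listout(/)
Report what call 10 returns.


Answer: [gon/, modrilib, stanat]

Derivation:
// cabinet.expunge(p='/ro') ~> ok
// cabinet.dig(p='/zu') ~> ok
// cabinet.etch(p='/zu/tuflas', c='pismezeg_or') ~> created
// cabinet.expunge(p='/zu/tuflas') ~> ok
// cabinet.expunge(p='/zu') ~> ok
// cabinet.etch(p='/modrilib', c='slona') ~> created
// cabinet.shunt(s='/veslex', d='/stanat') ~> ok
// cabinet.etch(p='/stanat', c='snolak') ~> overwrote
// remeasure.express(v='27/5', u_from='cm', u_to='yd') ~> 15/254
// cabinet.listout(p='/') ~> [gon/, modrilib, stanat]


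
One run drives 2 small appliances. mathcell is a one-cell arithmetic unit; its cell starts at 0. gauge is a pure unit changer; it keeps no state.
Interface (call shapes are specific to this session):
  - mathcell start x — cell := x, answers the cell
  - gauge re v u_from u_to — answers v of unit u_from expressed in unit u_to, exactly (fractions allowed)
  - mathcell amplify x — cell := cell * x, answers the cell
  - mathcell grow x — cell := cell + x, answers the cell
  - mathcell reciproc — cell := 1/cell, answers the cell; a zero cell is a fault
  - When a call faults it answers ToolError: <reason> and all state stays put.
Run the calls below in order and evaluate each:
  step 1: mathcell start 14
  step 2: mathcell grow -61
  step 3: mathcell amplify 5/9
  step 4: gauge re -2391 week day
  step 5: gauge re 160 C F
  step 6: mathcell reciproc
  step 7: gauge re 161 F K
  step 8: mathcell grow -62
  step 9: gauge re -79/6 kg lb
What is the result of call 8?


Answer: -14579/235

Derivation:
>> mathcell start(x: 14)
<< 14
>> mathcell grow(x: -61)
<< -47
>> mathcell amplify(x: 5/9)
<< -235/9
>> gauge re(v: -2391, u_from: week, u_to: day)
<< -16737
>> gauge re(v: 160, u_from: C, u_to: F)
<< 320
>> mathcell reciproc()
<< -9/235
>> gauge re(v: 161, u_from: F, u_to: K)
<< 20689/60
>> mathcell grow(x: -62)
<< -14579/235
>> gauge re(v: -79/6, u_from: kg, u_to: lb)
<< -3950000000/136077711


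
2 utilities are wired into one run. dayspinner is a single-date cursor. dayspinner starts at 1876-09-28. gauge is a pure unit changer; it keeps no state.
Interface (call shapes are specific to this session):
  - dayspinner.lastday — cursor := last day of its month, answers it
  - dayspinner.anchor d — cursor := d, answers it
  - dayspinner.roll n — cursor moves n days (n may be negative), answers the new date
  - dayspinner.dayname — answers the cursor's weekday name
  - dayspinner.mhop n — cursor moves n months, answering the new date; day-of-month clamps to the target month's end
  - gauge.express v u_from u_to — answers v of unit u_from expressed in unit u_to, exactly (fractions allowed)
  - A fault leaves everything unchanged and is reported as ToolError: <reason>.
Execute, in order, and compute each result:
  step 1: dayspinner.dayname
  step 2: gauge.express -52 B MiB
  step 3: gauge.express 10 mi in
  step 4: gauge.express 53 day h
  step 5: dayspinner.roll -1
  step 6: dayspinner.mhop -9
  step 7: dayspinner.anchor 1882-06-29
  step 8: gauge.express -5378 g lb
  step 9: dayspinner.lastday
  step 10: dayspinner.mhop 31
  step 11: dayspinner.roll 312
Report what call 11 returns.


! dayname() == Thursday
! express(v=-52, u_from=B, u_to=MiB) == -13/262144
! express(v=10, u_from=mi, u_to=in) == 633600
! express(v=53, u_from=day, u_to=h) == 1272
! roll(n=-1) == 1876-09-27
! mhop(n=-9) == 1875-12-27
! anchor(d=1882-06-29) == 1882-06-29
! express(v=-5378, u_from=g, u_to=lb) == -537800000/45359237
! lastday() == 1882-06-30
! mhop(n=31) == 1885-01-30
! roll(n=312) == 1885-12-08

Answer: 1885-12-08


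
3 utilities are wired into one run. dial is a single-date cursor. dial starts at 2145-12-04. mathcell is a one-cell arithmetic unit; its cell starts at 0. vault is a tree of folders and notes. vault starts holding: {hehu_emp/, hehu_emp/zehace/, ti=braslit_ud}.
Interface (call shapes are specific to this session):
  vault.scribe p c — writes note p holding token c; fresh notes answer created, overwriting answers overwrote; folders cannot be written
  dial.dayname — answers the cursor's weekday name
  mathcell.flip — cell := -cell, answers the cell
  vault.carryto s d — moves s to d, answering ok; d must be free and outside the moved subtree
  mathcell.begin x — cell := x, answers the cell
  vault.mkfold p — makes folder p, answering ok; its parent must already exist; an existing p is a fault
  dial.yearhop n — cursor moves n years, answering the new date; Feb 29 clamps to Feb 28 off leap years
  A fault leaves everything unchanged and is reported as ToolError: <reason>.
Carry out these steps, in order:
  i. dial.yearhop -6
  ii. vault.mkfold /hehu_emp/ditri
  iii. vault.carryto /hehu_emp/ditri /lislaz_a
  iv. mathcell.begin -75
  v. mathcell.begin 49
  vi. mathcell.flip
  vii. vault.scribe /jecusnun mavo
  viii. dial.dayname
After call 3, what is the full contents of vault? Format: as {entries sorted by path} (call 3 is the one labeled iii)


Do: yearhop[n→-6]
See: 2139-12-04
Do: mkfold[p→/hehu_emp/ditri]
See: ok
Do: carryto[s→/hehu_emp/ditri; d→/lislaz_a]
See: ok
Do: begin[x→-75]
See: -75
Do: begin[x→49]
See: 49
Do: flip[]
See: -49
Do: scribe[p→/jecusnun; c→mavo]
See: created
Do: dayname[]
See: Friday

Answer: {hehu_emp/, hehu_emp/zehace/, lislaz_a/, ti=braslit_ud}


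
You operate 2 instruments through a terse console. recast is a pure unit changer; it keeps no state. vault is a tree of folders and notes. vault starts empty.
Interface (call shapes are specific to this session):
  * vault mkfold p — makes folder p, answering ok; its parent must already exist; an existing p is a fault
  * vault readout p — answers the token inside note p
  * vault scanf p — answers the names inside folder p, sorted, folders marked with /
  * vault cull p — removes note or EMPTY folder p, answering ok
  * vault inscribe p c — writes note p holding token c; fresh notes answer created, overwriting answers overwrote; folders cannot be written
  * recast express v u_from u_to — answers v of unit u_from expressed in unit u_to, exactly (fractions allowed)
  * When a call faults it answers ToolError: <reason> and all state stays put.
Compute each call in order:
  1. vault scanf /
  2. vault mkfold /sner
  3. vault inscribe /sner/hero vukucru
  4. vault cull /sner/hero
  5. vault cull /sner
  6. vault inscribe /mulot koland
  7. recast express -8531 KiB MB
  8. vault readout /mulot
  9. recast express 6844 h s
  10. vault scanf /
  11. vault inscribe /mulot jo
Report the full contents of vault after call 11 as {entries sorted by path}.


Answer: {mulot=jo}

Derivation:
·→ vault scanf(p='/')
·← []
·→ vault mkfold(p='/sner')
·← ok
·→ vault inscribe(p='/sner/hero', c='vukucru')
·← created
·→ vault cull(p='/sner/hero')
·← ok
·→ vault cull(p='/sner')
·← ok
·→ vault inscribe(p='/mulot', c='koland')
·← created
·→ recast express(v='-8531', u_from='KiB', u_to='MB')
·← -136496/15625
·→ vault readout(p='/mulot')
·← koland
·→ recast express(v='6844', u_from='h', u_to='s')
·← 24638400
·→ vault scanf(p='/')
·← [mulot]
·→ vault inscribe(p='/mulot', c='jo')
·← overwrote


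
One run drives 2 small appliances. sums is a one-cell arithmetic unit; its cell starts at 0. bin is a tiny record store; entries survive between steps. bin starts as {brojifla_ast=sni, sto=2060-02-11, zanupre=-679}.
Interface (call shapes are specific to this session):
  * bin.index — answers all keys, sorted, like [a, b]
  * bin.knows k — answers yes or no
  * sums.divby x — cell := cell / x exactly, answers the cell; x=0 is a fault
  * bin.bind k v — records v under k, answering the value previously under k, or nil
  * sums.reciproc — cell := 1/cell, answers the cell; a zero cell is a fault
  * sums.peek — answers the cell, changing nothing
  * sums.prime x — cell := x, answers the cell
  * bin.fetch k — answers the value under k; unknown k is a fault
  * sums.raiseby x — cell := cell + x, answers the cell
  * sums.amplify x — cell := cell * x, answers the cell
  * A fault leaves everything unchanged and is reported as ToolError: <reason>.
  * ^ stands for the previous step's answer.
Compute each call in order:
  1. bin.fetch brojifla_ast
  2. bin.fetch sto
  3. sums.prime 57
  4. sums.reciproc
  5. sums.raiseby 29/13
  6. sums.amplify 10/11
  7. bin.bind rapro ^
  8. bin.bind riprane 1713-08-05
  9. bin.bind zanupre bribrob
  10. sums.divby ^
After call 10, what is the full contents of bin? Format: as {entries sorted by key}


Calling fetch passing k='brojifla_ast', yielding sni.
I use fetch passing k='sto', → 2060-02-11.
Calling prime passing x='57', giving 57.
I call reciproc(), yielding 1/57.
Now I run raiseby passing x='29/13', and observe 1666/741.
I try amplify passing x='10/11', giving 16660/8151.
I call bind passing k='rapro', v='^', — result: nil.
I use bind passing k='riprane', v='1713-08-05', and get nil.
I call bind passing k='zanupre', v='bribrob', and see -679.
I call divby passing x='^', giving -2380/790647.

Answer: {brojifla_ast=sni, rapro=16660/8151, riprane=1713-08-05, sto=2060-02-11, zanupre=bribrob}


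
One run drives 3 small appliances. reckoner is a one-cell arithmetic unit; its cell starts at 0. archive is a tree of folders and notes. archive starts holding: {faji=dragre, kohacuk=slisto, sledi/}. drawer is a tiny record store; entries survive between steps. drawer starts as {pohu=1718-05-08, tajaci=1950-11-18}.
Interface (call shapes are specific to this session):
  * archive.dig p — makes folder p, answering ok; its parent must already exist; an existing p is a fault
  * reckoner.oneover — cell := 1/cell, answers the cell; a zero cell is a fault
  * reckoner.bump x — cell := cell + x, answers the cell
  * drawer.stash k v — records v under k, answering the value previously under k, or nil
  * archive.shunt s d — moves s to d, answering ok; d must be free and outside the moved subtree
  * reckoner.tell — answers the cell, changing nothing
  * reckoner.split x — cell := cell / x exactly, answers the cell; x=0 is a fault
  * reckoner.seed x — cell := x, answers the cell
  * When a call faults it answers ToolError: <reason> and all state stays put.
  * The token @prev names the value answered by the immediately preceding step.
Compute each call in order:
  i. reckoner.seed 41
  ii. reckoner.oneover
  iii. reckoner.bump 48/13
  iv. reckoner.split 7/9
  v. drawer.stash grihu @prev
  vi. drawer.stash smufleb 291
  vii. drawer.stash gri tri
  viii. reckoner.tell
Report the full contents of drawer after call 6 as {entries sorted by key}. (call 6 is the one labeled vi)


==> seed(x='41')
<== 41
==> oneover()
<== 1/41
==> bump(x='48/13')
<== 1981/533
==> split(x='7/9')
<== 2547/533
==> stash(k='grihu', v='@prev')
<== nil
==> stash(k='smufleb', v='291')
<== nil
==> stash(k='gri', v='tri')
<== nil
==> tell()
<== 2547/533

Answer: {grihu=2547/533, pohu=1718-05-08, smufleb=291, tajaci=1950-11-18}


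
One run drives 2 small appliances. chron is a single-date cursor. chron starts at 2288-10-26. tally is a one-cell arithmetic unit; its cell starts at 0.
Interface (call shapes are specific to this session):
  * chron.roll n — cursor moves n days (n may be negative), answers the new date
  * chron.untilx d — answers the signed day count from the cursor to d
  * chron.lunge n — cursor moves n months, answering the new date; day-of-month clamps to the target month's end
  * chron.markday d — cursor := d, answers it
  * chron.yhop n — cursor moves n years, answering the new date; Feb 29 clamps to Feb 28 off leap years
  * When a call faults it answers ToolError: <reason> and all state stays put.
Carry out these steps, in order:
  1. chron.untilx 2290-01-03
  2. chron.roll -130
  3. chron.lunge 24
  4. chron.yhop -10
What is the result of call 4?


[in] untilx d: 2290-01-03
= 434
[in] roll n: -130
= 2288-06-18
[in] lunge n: 24
= 2290-06-18
[in] yhop n: -10
= 2280-06-18

Answer: 2280-06-18


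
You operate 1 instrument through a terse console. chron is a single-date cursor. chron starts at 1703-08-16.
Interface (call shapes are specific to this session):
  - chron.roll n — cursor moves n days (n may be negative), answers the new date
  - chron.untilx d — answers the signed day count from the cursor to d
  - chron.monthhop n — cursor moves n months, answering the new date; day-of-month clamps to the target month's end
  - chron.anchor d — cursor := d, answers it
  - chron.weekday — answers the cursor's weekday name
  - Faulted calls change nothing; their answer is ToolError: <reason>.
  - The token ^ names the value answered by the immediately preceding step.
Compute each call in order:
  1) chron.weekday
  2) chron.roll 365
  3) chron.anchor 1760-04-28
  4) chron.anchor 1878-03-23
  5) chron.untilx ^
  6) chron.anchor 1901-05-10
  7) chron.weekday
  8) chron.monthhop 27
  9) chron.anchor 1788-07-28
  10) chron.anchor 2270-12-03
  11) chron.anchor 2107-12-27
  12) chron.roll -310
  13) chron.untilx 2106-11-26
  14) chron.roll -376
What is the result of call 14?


Answer: 2106-02-09

Derivation:
% 1. chron.weekday() : Thursday
% 2. chron.roll(n='365') : 1704-08-15
% 3. chron.anchor(d='1760-04-28') : 1760-04-28
% 4. chron.anchor(d='1878-03-23') : 1878-03-23
% 5. chron.untilx(d='^') : 0
% 6. chron.anchor(d='1901-05-10') : 1901-05-10
% 7. chron.weekday() : Friday
% 8. chron.monthhop(n='27') : 1903-08-10
% 9. chron.anchor(d='1788-07-28') : 1788-07-28
% 10. chron.anchor(d='2270-12-03') : 2270-12-03
% 11. chron.anchor(d='2107-12-27') : 2107-12-27
% 12. chron.roll(n='-310') : 2107-02-20
% 13. chron.untilx(d='2106-11-26') : -86
% 14. chron.roll(n='-376') : 2106-02-09


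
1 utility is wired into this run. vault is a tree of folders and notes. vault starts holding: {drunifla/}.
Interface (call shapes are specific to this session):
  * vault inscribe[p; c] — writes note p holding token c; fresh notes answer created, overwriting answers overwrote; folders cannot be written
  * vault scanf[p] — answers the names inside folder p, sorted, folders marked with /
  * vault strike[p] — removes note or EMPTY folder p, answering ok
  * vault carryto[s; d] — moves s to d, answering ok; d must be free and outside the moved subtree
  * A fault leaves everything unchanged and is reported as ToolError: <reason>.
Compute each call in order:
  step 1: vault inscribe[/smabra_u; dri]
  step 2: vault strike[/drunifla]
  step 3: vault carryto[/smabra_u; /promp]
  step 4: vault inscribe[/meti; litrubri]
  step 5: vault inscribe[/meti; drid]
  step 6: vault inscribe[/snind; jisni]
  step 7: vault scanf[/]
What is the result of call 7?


Invoking vault inscribe(p→/smabra_u, c→dri), and get created.
Invoking vault strike(p→/drunifla), yielding ok.
Calling vault carryto(s→/smabra_u, d→/promp), which returns ok.
Next I call vault inscribe(p→/meti, c→litrubri), and observe created.
I try vault inscribe(p→/meti, c→drid), and get overwrote.
I invoke vault inscribe(p→/snind, c→jisni), giving created.
I invoke vault scanf(p→/), which returns [meti, promp, snind].

Answer: [meti, promp, snind]


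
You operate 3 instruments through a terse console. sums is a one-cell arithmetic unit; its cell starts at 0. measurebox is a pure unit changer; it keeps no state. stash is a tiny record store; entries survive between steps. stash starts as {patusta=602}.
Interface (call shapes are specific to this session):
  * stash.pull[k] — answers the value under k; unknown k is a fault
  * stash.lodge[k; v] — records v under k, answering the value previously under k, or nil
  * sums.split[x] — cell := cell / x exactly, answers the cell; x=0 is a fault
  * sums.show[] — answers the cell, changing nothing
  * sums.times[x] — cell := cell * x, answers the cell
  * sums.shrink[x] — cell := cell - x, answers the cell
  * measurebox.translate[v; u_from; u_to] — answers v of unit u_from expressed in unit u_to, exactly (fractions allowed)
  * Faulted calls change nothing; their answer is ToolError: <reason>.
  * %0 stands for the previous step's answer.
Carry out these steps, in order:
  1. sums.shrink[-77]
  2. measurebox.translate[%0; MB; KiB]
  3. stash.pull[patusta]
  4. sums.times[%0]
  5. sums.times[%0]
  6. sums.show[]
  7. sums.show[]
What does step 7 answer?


Answer: 2148693316

Derivation:
I try shrink passing x→-77, — result: 77.
Invoking translate passing v→%0, u_from→MB, u_to→KiB, which returns 1203125/16.
Invoking pull passing k→patusta, which returns 602.
Invoking times passing x→%0, → 46354.
Next I call times passing x→%0: 2148693316.
Then show(), and get 2148693316.
Now I run show(), — result: 2148693316.


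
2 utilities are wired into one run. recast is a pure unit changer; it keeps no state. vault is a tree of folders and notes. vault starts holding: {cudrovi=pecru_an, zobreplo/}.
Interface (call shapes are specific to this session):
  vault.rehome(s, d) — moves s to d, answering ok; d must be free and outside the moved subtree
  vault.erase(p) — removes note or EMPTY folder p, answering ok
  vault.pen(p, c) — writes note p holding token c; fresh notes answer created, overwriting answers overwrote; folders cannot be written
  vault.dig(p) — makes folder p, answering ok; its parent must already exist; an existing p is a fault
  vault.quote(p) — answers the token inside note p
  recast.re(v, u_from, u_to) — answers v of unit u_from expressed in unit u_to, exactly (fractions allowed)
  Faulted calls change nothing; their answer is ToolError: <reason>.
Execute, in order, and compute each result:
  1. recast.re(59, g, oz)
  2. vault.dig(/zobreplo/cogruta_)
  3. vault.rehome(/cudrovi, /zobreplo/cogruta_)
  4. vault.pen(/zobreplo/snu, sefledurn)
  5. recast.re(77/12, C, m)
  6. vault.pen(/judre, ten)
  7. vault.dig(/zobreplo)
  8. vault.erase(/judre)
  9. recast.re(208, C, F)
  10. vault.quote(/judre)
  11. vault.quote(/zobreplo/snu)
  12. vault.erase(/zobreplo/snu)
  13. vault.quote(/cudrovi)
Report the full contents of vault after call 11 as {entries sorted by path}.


I try recast.re on v: 59, u_from: g, u_to: oz, and get 94400000/45359237.
I run vault.dig on p: /zobreplo/cogruta_, which returns ok.
I try vault.rehome on s: /cudrovi, d: /zobreplo/cogruta_, which returns ToolError: exists.
I run vault.pen on p: /zobreplo/snu, c: sefledurn, yielding created.
Next I call recast.re on v: 77/12, u_from: C, u_to: m, which returns ToolError: incompatible units.
Then vault.pen on p: /judre, c: ten, — result: created.
I use vault.dig on p: /zobreplo, giving ToolError: exists.
Calling vault.erase on p: /judre, — result: ok.
I call recast.re on v: 208, u_from: C, u_to: F, → 2032/5.
Then vault.quote on p: /judre, yielding ToolError: not found.
Next I call vault.quote on p: /zobreplo/snu, giving sefledurn.
I try vault.erase on p: /zobreplo/snu: ok.
Calling vault.quote on p: /cudrovi, — result: pecru_an.

Answer: {cudrovi=pecru_an, zobreplo/, zobreplo/cogruta_/, zobreplo/snu=sefledurn}


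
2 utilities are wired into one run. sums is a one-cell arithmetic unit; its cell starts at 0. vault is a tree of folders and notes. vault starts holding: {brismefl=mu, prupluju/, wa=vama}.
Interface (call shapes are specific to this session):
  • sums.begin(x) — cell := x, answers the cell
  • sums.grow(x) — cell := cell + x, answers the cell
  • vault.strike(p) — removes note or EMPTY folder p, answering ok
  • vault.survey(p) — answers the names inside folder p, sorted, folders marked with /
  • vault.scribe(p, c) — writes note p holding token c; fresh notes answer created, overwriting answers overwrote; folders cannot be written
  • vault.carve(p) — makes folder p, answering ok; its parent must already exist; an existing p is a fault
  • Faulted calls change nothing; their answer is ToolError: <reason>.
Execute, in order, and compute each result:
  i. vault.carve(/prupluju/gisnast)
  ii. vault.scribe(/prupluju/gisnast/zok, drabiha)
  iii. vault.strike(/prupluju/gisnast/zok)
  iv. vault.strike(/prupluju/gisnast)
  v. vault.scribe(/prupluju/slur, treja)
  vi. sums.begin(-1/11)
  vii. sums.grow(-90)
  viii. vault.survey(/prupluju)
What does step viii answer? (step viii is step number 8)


Answer: [slur]

Derivation:
Step: carve[p='/prupluju/gisnast']
Result: ok
Step: scribe[p='/prupluju/gisnast/zok'; c='drabiha']
Result: created
Step: strike[p='/prupluju/gisnast/zok']
Result: ok
Step: strike[p='/prupluju/gisnast']
Result: ok
Step: scribe[p='/prupluju/slur'; c='treja']
Result: created
Step: begin[x='-1/11']
Result: -1/11
Step: grow[x='-90']
Result: -991/11
Step: survey[p='/prupluju']
Result: [slur]


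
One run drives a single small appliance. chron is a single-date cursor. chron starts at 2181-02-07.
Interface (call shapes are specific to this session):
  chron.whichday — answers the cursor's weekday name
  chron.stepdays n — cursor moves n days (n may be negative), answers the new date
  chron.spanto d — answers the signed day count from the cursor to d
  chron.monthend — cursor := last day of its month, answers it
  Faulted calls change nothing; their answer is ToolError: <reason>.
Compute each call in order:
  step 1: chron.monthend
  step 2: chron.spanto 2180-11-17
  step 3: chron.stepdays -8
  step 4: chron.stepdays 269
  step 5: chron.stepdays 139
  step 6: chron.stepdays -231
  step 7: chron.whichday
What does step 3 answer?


→ chron.monthend()
← 2181-02-28
→ chron.spanto(d=2180-11-17)
← -103
→ chron.stepdays(n=-8)
← 2181-02-20
→ chron.stepdays(n=269)
← 2181-11-16
→ chron.stepdays(n=139)
← 2182-04-04
→ chron.stepdays(n=-231)
← 2181-08-16
→ chron.whichday()
← Thursday

Answer: 2181-02-20


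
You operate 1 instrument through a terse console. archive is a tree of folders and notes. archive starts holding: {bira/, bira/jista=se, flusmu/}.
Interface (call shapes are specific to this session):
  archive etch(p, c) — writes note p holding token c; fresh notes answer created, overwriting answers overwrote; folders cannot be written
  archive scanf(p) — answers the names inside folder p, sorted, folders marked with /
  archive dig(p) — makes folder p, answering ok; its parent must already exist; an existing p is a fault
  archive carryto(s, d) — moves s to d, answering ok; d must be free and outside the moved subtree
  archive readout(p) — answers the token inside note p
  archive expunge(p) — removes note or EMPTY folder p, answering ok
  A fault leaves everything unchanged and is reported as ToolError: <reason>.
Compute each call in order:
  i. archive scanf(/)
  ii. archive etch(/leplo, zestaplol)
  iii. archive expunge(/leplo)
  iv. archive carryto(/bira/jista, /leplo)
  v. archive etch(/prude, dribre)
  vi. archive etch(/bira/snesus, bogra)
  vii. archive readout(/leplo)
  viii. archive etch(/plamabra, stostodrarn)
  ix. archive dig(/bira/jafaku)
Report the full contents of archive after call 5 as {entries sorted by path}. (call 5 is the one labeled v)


Answer: {bira/, flusmu/, leplo=se, prude=dribre}

Derivation:
$ archive scanf p→/
:: [bira/, flusmu/]
$ archive etch p→/leplo c→zestaplol
:: created
$ archive expunge p→/leplo
:: ok
$ archive carryto s→/bira/jista d→/leplo
:: ok
$ archive etch p→/prude c→dribre
:: created
$ archive etch p→/bira/snesus c→bogra
:: created
$ archive readout p→/leplo
:: se
$ archive etch p→/plamabra c→stostodrarn
:: created
$ archive dig p→/bira/jafaku
:: ok


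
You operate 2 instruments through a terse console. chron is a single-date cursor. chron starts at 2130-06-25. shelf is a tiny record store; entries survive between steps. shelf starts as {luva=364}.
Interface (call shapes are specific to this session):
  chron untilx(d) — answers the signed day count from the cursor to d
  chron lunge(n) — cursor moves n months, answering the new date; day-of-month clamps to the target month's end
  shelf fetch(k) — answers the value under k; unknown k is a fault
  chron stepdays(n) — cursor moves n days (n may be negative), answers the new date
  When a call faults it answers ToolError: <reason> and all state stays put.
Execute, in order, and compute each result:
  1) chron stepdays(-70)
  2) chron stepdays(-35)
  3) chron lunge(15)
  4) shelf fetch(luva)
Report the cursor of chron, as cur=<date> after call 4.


Act: chron stepdays[-70]
Obs: 2130-04-16
Act: chron stepdays[-35]
Obs: 2130-03-12
Act: chron lunge[15]
Obs: 2131-06-12
Act: shelf fetch[luva]
Obs: 364

Answer: cur=2131-06-12


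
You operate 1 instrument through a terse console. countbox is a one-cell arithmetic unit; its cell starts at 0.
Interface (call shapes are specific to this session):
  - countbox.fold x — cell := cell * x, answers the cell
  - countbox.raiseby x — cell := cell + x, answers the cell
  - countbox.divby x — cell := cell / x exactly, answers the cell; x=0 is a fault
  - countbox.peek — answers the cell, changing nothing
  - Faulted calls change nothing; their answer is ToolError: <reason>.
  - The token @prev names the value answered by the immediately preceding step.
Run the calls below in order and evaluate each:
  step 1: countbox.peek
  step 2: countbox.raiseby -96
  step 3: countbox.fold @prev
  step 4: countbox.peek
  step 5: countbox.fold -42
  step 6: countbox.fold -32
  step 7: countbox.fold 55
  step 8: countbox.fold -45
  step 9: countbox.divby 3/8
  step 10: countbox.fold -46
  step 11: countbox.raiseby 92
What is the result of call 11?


Answer: 3760481894492

Derivation:
% countbox.peek
= 0
% countbox.raiseby x: -96
= -96
% countbox.fold x: @prev
= 9216
% countbox.peek
= 9216
% countbox.fold x: -42
= -387072
% countbox.fold x: -32
= 12386304
% countbox.fold x: 55
= 681246720
% countbox.fold x: -45
= -30656102400
% countbox.divby x: 3/8
= -81749606400
% countbox.fold x: -46
= 3760481894400
% countbox.raiseby x: 92
= 3760481894492


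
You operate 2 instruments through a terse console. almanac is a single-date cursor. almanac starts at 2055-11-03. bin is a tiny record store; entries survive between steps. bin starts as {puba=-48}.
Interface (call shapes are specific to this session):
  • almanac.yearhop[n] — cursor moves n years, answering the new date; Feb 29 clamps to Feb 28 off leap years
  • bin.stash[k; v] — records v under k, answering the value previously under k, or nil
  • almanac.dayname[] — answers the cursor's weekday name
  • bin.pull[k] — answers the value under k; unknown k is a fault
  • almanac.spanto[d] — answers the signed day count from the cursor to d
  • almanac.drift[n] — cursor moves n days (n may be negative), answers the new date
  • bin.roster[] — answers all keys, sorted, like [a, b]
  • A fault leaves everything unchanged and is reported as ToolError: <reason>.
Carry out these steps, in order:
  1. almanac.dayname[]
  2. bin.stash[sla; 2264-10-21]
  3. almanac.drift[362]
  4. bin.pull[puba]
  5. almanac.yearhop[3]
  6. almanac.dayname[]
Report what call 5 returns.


Act: almanac.dayname[]
Obs: Wednesday
Act: bin.stash[k=sla; v=2264-10-21]
Obs: nil
Act: almanac.drift[n=362]
Obs: 2056-10-30
Act: bin.pull[k=puba]
Obs: -48
Act: almanac.yearhop[n=3]
Obs: 2059-10-30
Act: almanac.dayname[]
Obs: Thursday

Answer: 2059-10-30


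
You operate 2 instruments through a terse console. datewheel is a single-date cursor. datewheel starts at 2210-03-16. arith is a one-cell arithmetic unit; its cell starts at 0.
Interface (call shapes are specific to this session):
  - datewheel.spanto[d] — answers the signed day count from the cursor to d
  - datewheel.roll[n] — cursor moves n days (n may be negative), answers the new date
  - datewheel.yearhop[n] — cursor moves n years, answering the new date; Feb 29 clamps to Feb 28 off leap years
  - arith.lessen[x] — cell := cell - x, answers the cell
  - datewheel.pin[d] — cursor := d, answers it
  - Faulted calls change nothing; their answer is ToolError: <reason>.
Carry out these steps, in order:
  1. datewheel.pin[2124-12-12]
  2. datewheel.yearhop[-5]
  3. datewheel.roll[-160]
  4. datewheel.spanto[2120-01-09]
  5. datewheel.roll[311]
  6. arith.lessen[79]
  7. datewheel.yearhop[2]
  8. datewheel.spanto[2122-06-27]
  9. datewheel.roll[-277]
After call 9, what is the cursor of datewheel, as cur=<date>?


I use pin with 2124-12-12, and observe 2124-12-12.
I invoke yearhop with -5, and see 2119-12-12.
I run roll with -160, and see 2119-07-05.
Next I call spanto with 2120-01-09, giving 188.
Then roll with 311, and get 2120-05-11.
Then lessen with 79, and observe -79.
I use yearhop with 2, giving 2122-05-11.
Now I run spanto with 2122-06-27, and see 47.
Then roll with -277: 2121-08-07.

Answer: cur=2121-08-07


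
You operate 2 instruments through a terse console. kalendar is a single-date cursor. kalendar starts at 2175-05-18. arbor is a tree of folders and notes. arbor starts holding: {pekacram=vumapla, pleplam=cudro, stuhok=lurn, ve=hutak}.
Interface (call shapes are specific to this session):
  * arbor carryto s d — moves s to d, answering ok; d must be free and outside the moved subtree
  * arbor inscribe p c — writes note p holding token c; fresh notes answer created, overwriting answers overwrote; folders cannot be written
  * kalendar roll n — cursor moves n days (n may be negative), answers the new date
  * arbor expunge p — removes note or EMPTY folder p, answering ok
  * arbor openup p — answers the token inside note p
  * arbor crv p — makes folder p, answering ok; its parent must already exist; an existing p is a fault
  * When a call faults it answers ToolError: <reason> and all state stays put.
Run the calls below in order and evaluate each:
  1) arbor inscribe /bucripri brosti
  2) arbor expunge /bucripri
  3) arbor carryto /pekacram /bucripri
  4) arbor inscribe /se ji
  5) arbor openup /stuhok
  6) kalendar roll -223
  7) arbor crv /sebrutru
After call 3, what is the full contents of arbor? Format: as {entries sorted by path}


Step: arbor inscribe[p='/bucripri'; c='brosti']
Result: created
Step: arbor expunge[p='/bucripri']
Result: ok
Step: arbor carryto[s='/pekacram'; d='/bucripri']
Result: ok
Step: arbor inscribe[p='/se'; c='ji']
Result: created
Step: arbor openup[p='/stuhok']
Result: lurn
Step: kalendar roll[n='-223']
Result: 2174-10-07
Step: arbor crv[p='/sebrutru']
Result: ok

Answer: {bucripri=vumapla, pleplam=cudro, stuhok=lurn, ve=hutak}


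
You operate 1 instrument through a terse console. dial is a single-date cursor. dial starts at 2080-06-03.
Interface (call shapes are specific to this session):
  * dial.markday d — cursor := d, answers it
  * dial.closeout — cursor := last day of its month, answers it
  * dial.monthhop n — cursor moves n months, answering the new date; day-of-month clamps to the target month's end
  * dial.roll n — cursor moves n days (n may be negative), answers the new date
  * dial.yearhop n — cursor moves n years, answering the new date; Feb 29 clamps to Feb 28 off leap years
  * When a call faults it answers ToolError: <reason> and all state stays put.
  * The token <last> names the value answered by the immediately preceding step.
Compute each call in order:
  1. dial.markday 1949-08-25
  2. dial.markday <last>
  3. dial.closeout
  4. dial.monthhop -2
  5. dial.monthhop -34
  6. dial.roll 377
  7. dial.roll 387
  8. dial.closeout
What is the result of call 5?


$ dial.markday d: 1949-08-25
[out] 1949-08-25
$ dial.markday d: <last>
[out] 1949-08-25
$ dial.closeout
[out] 1949-08-31
$ dial.monthhop n: -2
[out] 1949-06-30
$ dial.monthhop n: -34
[out] 1946-08-30
$ dial.roll n: 377
[out] 1947-09-11
$ dial.roll n: 387
[out] 1948-10-02
$ dial.closeout
[out] 1948-10-31

Answer: 1946-08-30
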